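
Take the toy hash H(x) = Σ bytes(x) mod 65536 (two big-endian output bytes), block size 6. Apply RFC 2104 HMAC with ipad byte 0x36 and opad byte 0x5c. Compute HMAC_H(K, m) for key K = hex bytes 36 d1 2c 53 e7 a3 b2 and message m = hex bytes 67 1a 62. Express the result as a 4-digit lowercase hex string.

Key hex bytes 36 d1 2c 53 e7 a3 b2 is 7 bytes > B = 6, so hash it first: H(key) = 03 c2, then zero-pad to 6 bytes: K' = 03 c2 00 00 00 00.
K' ⊕ ipad = 35 f4 36 36 36 36.  K' ⊕ opad = 5f 9e 5c 5c 5c 5c.
Inner input = (K'⊕ipad) ∥ m = 35 f4 36 36 36 36 ∥ 67 1a 62.
Inner hash: sum = 53+244+54+54+54+54+103+26+98 = 740 → 02 e4.
Outer input = (K'⊕opad) ∥ inner = 5f 9e 5c 5c 5c 5c ∥ 02 e4.
Outer hash (tag): sum = 95+158+92+92+92+92+2+228 = 851 → 03 53.

0353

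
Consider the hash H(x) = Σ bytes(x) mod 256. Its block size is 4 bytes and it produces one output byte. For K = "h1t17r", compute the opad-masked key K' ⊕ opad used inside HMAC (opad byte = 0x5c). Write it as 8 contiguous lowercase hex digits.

Key "h1t17r" = 68 31 74 31 37 72 is 6 bytes > B = 4, so hash it first: H(key) = e7, then zero-pad to 4 bytes: K' = e7 00 00 00.
XOR each byte with 0x5c: e7⊕5c=bb, 00⊕5c=5c, 00⊕5c=5c, 00⊕5c=5c.

bb5c5c5c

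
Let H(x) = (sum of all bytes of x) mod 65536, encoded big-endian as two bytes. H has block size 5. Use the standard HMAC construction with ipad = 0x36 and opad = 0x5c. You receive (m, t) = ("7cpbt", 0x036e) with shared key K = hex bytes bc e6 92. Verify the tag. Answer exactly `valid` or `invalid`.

valid

Key hex bytes bc e6 92 is 3 bytes ≤ B = 5; zero-pad to 5 bytes: K' = bc e6 92 00 00.
K' ⊕ ipad = 8a d0 a4 36 36; K' ⊕ opad = e0 ba ce 5c 5c.
Inner hash: sum = 138+208+164+54+54+55+99+112+98+116 = 1098 → 04 4a.
Outer hash (recomputed tag): sum = 224+186+206+92+92+4+74 = 878 → 03 6e.
Recomputed tag = 036e; claimed = 036e → match.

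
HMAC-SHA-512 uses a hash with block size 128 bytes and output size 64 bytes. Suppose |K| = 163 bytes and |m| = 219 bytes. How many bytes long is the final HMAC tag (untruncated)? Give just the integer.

The tag is one SHA-512 digest: 64 bytes.

64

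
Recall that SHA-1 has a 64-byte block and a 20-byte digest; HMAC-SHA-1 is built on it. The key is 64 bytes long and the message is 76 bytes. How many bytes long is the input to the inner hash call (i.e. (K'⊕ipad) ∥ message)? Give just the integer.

Key is 64 ≤ 64 bytes, zero-padded: |K'| = 64.
Inner input = (K'⊕ipad) ∥ m → 64 + 76 = 140 bytes.

140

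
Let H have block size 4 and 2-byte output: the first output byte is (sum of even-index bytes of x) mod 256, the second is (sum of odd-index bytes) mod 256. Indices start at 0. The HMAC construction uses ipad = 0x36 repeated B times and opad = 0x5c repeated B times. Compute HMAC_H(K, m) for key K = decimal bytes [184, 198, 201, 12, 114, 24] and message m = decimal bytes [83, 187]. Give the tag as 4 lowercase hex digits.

59df

Key decimal bytes [184, 198, 201, 12, 114, 24] = b8 c6 c9 0c 72 18 is 6 bytes > B = 4, so hash it first: H(key) = f3 ea, then zero-pad to 4 bytes: K' = f3 ea 00 00.
K' ⊕ ipad = c5 dc 36 36.  K' ⊕ opad = af b6 5c 5c.
Inner input = (K'⊕ipad) ∥ m = c5 dc 36 36 ∥ 53 bb.
Inner hash: even-index sum = 334 mod 256 = 78; odd-index sum = 461 mod 256 = 205 → 4e cd.
Outer input = (K'⊕opad) ∥ inner = af b6 5c 5c ∥ 4e cd.
Outer hash (tag): even-index sum = 345 mod 256 = 89; odd-index sum = 479 mod 256 = 223 → 59 df.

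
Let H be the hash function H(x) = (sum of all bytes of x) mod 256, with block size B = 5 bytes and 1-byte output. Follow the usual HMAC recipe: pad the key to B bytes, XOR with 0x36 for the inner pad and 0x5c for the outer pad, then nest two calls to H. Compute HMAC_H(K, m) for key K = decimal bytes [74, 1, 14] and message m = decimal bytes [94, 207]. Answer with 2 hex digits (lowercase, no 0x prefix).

01

Key decimal bytes [74, 1, 14] = 4a 01 0e is 3 bytes ≤ B = 5; zero-pad to 5 bytes: K' = 4a 01 0e 00 00.
K' ⊕ ipad = 7c 37 38 36 36.  K' ⊕ opad = 16 5d 52 5c 5c.
Inner input = (K'⊕ipad) ∥ m = 7c 37 38 36 36 ∥ 5e cf.
Inner hash: sum = 124+55+56+54+54+94+207 = 644; mod 256 = 132 → 84.
Outer input = (K'⊕opad) ∥ inner = 16 5d 52 5c 5c ∥ 84.
Outer hash (tag): sum = 22+93+82+92+92+132 = 513; mod 256 = 1 → 01.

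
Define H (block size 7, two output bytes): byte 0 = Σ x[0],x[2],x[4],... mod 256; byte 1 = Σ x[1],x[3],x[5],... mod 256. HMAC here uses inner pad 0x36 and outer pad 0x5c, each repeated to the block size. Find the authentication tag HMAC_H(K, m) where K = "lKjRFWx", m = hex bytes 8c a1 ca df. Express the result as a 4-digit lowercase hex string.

3c24

Key "lKjRFWx" = 6c 4b 6a 52 46 57 78 is exactly B = 7 bytes: K' = 6c 4b 6a 52 46 57 78.
K' ⊕ ipad = 5a 7d 5c 64 70 61 4e.  K' ⊕ opad = 30 17 36 0e 1a 0b 24.
Inner input = (K'⊕ipad) ∥ m = 5a 7d 5c 64 70 61 4e ∥ 8c a1 ca df.
Inner hash: even-index sum = 756 mod 256 = 244; odd-index sum = 664 mod 256 = 152 → f4 98.
Outer input = (K'⊕opad) ∥ inner = 30 17 36 0e 1a 0b 24 ∥ f4 98.
Outer hash (tag): even-index sum = 316 mod 256 = 60; odd-index sum = 292 mod 256 = 36 → 3c 24.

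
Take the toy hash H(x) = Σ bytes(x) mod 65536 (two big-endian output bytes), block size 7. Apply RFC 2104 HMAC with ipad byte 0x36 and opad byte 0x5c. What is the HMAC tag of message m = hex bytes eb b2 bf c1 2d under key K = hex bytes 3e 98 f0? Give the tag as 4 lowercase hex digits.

03e5

Key hex bytes 3e 98 f0 is 3 bytes ≤ B = 7; zero-pad to 7 bytes: K' = 3e 98 f0 00 00 00 00.
K' ⊕ ipad = 08 ae c6 36 36 36 36.  K' ⊕ opad = 62 c4 ac 5c 5c 5c 5c.
Inner input = (K'⊕ipad) ∥ m = 08 ae c6 36 36 36 36 ∥ eb b2 bf c1 2d.
Inner hash: sum = 8+174+198+54+54+54+54+235+178+191+193+45 = 1438 → 05 9e.
Outer input = (K'⊕opad) ∥ inner = 62 c4 ac 5c 5c 5c 5c ∥ 05 9e.
Outer hash (tag): sum = 98+196+172+92+92+92+92+5+158 = 997 → 03 e5.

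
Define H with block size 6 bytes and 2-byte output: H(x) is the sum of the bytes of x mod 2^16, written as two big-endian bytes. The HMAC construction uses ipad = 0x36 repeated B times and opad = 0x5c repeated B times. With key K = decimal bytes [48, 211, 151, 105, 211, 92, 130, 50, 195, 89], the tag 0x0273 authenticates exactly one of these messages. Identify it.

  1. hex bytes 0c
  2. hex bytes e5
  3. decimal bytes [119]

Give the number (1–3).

Key decimal bytes [48, 211, 151, 105, 211, 92, 130, 50, 195, 89] = 30 d3 97 69 d3 5c 82 32 c3 59 is 10 bytes > B = 6, so hash it first: H(key) = 05 02, then zero-pad to 6 bytes: K' = 05 02 00 00 00 00.
K' ⊕ ipad = 33 34 36 36 36 36; K' ⊕ opad = 59 5e 5c 5c 5c 5c.
m1: inner = H(33 34 36 36 36 36 0c) = 01 4b; tag = H(59 5e 5c 5c 5c 5c 01 4b) = 0273 ← matches
m2: inner = H(33 34 36 36 36 36 e5) = 02 24; tag = H(59 5e 5c 5c 5c 5c 02 24) = 024d
m3: inner = H(33 34 36 36 36 36 77) = 01 b6; tag = H(59 5e 5c 5c 5c 5c 01 b6) = 02de

1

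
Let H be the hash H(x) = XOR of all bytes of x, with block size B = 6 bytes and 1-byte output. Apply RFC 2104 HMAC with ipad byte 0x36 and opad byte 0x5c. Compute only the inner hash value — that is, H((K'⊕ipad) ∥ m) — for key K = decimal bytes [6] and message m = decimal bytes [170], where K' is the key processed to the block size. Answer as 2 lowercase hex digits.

ac

Key decimal bytes [6] = 06 is 1 byte ≤ B = 6; zero-pad to 6 bytes: K' = 06 00 00 00 00 00.
K' ⊕ ipad = 30 36 36 36 36 36.
Inner input = 30 36 36 36 36 36 ∥ aa.
Inner hash: XOR 30⊕36⊕36⊕36⊕36⊕36⊕aa = ac.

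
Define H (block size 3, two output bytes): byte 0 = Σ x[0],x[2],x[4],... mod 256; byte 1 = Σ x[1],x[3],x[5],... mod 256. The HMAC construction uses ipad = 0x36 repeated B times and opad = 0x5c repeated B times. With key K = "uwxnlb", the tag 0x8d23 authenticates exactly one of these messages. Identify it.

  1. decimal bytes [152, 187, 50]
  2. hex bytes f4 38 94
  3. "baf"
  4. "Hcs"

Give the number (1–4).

4

Key "uwxnlb" = 75 77 78 6e 6c 62 is 6 bytes > B = 3, so hash it first: H(key) = 59 47, then zero-pad to 3 bytes: K' = 59 47 00.
K' ⊕ ipad = 6f 71 36; K' ⊕ opad = 05 1b 5c.
m1: inner = H(6f 71 36 98 bb 32) = 60 3b; tag = H(05 1b 5c 60 3b) = 9c7b
m2: inner = H(6f 71 36 f4 38 94) = dd f9; tag = H(05 1b 5c dd f9) = 5af8
m3: inner = H(6f 71 36 62 61 66) = 06 39; tag = H(05 1b 5c 06 39) = 9a21
m4: inner = H(6f 71 36 48 63 73) = 08 2c; tag = H(05 1b 5c 08 2c) = 8d23 ← matches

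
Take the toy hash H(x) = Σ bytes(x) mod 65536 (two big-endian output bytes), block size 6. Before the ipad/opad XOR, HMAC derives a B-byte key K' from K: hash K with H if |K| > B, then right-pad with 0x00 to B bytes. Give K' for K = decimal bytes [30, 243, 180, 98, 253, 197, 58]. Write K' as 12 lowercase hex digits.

042300000000

|K| = 7 > B = 6, so first hash the key.
H(K): sum = 30+243+180+98+253+197+58 = 1059 → 04 23.
Zero-pad H(K) = 04 23 to 6 bytes: K' = 04 23 00 00 00 00.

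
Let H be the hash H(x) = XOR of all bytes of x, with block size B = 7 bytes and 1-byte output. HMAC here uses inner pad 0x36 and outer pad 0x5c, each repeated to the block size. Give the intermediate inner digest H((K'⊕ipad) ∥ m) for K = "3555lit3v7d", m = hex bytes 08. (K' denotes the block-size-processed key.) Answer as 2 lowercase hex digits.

Key "3555lit3v7d" = 33 35 35 35 6c 69 74 33 76 37 64 is 11 bytes > B = 7, so hash it first: H(key) = 61, then zero-pad to 7 bytes: K' = 61 00 00 00 00 00 00.
K' ⊕ ipad = 57 36 36 36 36 36 36.
Inner input = 57 36 36 36 36 36 36 ∥ 08.
Inner hash: XOR 57⊕36⊕36⊕36⊕36⊕36⊕36⊕08 = 5f.

5f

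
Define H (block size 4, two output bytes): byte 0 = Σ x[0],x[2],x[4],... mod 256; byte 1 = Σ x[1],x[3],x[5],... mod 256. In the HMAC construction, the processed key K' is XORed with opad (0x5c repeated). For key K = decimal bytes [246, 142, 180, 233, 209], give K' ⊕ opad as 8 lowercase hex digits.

272b5c5c

Key decimal bytes [246, 142, 180, 233, 209] = f6 8e b4 e9 d1 is 5 bytes > B = 4, so hash it first: H(key) = 7b 77, then zero-pad to 4 bytes: K' = 7b 77 00 00.
XOR each byte with 0x5c: 7b⊕5c=27, 77⊕5c=2b, 00⊕5c=5c, 00⊕5c=5c.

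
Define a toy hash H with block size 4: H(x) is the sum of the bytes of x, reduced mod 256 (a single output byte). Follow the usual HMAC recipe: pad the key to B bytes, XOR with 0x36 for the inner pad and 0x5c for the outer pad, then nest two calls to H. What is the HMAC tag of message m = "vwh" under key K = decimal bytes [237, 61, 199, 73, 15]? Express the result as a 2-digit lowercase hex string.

Key decimal bytes [237, 61, 199, 73, 15] = ed 3d c7 49 0f is 5 bytes > B = 4, so hash it first: H(key) = 49, then zero-pad to 4 bytes: K' = 49 00 00 00.
K' ⊕ ipad = 7f 36 36 36.  K' ⊕ opad = 15 5c 5c 5c.
Inner input = (K'⊕ipad) ∥ m = 7f 36 36 36 ∥ 76 77 68.
Inner hash: sum = 127+54+54+54+118+119+104 = 630; mod 256 = 118 → 76.
Outer input = (K'⊕opad) ∥ inner = 15 5c 5c 5c ∥ 76.
Outer hash (tag): sum = 21+92+92+92+118 = 415; mod 256 = 159 → 9f.

9f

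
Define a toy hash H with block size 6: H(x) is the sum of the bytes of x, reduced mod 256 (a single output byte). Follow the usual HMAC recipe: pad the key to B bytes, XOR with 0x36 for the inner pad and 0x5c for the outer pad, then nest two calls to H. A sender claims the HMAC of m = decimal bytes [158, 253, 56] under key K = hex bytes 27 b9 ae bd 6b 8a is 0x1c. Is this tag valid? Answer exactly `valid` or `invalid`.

invalid

Key hex bytes 27 b9 ae bd 6b 8a is exactly B = 6 bytes: K' = 27 b9 ae bd 6b 8a.
K' ⊕ ipad = 11 8f 98 8b 5d bc; K' ⊕ opad = 7b e5 f2 e1 37 d6.
Inner hash: sum = 17+143+152+139+93+188+158+253+56 = 1199; mod 256 = 175 → af.
Outer hash (recomputed tag): sum = 123+229+242+225+55+214+175 = 1263; mod 256 = 239 → ef.
Recomputed tag = ef; claimed = 1c → mismatch.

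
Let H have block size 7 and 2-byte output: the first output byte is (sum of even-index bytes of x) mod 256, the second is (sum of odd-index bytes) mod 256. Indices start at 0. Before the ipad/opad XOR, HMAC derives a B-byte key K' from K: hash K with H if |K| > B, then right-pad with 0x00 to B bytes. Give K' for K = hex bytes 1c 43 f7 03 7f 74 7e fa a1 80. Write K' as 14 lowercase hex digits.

b1340000000000

|K| = 10 > B = 7, so first hash the key.
H(K): even-index sum = 689 mod 256 = 177; odd-index sum = 564 mod 256 = 52 → b1 34.
Zero-pad H(K) = b1 34 to 7 bytes: K' = b1 34 00 00 00 00 00.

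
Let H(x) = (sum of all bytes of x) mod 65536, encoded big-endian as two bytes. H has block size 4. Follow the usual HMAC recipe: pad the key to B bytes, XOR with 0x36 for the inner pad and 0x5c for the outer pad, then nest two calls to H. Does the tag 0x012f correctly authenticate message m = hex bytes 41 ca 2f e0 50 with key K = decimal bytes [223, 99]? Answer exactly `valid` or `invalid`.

Key decimal bytes [223, 99] = df 63 is 2 bytes ≤ B = 4; zero-pad to 4 bytes: K' = df 63 00 00.
K' ⊕ ipad = e9 55 36 36; K' ⊕ opad = 83 3f 5c 5c.
Inner hash: sum = 233+85+54+54+65+202+47+224+80 = 1044 → 04 14.
Outer hash (recomputed tag): sum = 131+63+92+92+4+20 = 402 → 01 92.
Recomputed tag = 0192; claimed = 012f → mismatch.

invalid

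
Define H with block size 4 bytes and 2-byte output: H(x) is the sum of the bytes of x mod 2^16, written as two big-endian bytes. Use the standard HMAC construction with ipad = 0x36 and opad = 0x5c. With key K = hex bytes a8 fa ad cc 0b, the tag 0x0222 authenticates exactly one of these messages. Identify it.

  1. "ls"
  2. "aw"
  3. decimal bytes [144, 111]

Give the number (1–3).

1

Key hex bytes a8 fa ad cc 0b is 5 bytes > B = 4, so hash it first: H(key) = 03 26, then zero-pad to 4 bytes: K' = 03 26 00 00.
K' ⊕ ipad = 35 10 36 36; K' ⊕ opad = 5f 7a 5c 5c.
m1: inner = H(35 10 36 36 6c 73) = 01 90; tag = H(5f 7a 5c 5c 01 90) = 0222 ← matches
m2: inner = H(35 10 36 36 61 77) = 01 89; tag = H(5f 7a 5c 5c 01 89) = 021b
m3: inner = H(35 10 36 36 90 6f) = 01 b0; tag = H(5f 7a 5c 5c 01 b0) = 0242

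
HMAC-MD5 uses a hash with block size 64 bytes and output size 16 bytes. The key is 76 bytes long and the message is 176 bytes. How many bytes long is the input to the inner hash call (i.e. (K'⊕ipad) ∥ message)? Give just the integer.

Key is 76 > 64 bytes, so it is hashed to 16 bytes then zero-padded to 64: |K'| = 64.
Inner input = (K'⊕ipad) ∥ m → 64 + 176 = 240 bytes.

240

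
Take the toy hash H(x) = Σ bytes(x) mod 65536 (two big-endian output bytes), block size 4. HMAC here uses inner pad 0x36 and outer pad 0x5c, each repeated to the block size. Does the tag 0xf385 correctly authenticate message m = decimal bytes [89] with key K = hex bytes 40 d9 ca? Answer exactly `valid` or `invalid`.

Key hex bytes 40 d9 ca is 3 bytes ≤ B = 4; zero-pad to 4 bytes: K' = 40 d9 ca 00.
K' ⊕ ipad = 76 ef fc 36; K' ⊕ opad = 1c 85 96 5c.
Inner hash: sum = 118+239+252+54+89 = 752 → 02 f0.
Outer hash (recomputed tag): sum = 28+133+150+92+2+240 = 645 → 02 85.
Recomputed tag = 0285; claimed = f385 → mismatch.

invalid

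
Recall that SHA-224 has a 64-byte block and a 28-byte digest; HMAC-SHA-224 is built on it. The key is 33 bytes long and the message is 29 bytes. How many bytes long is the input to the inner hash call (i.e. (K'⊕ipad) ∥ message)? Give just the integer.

93

Key is 33 ≤ 64 bytes, zero-padded: |K'| = 64.
Inner input = (K'⊕ipad) ∥ m → 64 + 29 = 93 bytes.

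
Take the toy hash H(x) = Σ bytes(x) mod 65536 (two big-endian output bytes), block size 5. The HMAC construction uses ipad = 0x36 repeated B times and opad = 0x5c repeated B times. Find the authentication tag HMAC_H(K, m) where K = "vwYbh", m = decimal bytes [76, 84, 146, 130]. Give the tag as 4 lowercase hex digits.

Key "vwYbh" = 76 77 59 62 68 is exactly B = 5 bytes: K' = 76 77 59 62 68.
K' ⊕ ipad = 40 41 6f 54 5e.  K' ⊕ opad = 2a 2b 05 3e 34.
Inner input = (K'⊕ipad) ∥ m = 40 41 6f 54 5e ∥ 4c 54 92 82.
Inner hash: sum = 64+65+111+84+94+76+84+146+130 = 854 → 03 56.
Outer input = (K'⊕opad) ∥ inner = 2a 2b 05 3e 34 ∥ 03 56.
Outer hash (tag): sum = 42+43+5+62+52+3+86 = 293 → 01 25.

0125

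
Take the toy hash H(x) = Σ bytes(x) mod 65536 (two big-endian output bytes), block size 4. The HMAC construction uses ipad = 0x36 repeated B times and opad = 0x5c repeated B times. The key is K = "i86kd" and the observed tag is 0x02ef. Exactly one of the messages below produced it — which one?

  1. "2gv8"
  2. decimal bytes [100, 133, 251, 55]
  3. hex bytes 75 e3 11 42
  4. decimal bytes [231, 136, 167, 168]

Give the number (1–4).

3

Key "i86kd" = 69 38 36 6b 64 is 5 bytes > B = 4, so hash it first: H(key) = 01 a6, then zero-pad to 4 bytes: K' = 01 a6 00 00.
K' ⊕ ipad = 37 90 36 36; K' ⊕ opad = 5d fa 5c 5c.
m1: inner = H(37 90 36 36 32 67 76 38) = 02 7a; tag = H(5d fa 5c 5c 02 7a) = 028b
m2: inner = H(37 90 36 36 64 85 fb 37) = 03 4e; tag = H(5d fa 5c 5c 03 4e) = 0260
m3: inner = H(37 90 36 36 75 e3 11 42) = 02 de; tag = H(5d fa 5c 5c 02 de) = 02ef ← matches
m4: inner = H(37 90 36 36 e7 88 a7 a8) = 03 f1; tag = H(5d fa 5c 5c 03 f1) = 0303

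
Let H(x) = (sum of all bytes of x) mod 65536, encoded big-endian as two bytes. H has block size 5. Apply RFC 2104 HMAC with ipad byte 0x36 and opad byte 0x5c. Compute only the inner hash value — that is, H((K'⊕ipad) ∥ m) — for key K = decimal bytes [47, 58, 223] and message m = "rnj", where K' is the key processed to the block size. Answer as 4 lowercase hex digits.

02c4

Key decimal bytes [47, 58, 223] = 2f 3a df is 3 bytes ≤ B = 5; zero-pad to 5 bytes: K' = 2f 3a df 00 00.
K' ⊕ ipad = 19 0c e9 36 36.
Inner input = 19 0c e9 36 36 ∥ 72 6e 6a.
Inner hash: sum = 25+12+233+54+54+114+110+106 = 708 → 02 c4.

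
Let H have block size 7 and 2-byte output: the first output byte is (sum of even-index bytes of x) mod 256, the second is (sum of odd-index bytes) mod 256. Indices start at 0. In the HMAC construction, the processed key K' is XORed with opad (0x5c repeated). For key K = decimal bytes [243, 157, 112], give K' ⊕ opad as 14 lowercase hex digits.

Key decimal bytes [243, 157, 112] = f3 9d 70 is 3 bytes ≤ B = 7; zero-pad to 7 bytes: K' = f3 9d 70 00 00 00 00.
XOR each byte with 0x5c: f3⊕5c=af, 9d⊕5c=c1, 70⊕5c=2c, 00⊕5c=5c, 00⊕5c=5c, 00⊕5c=5c, 00⊕5c=5c.

afc12c5c5c5c5c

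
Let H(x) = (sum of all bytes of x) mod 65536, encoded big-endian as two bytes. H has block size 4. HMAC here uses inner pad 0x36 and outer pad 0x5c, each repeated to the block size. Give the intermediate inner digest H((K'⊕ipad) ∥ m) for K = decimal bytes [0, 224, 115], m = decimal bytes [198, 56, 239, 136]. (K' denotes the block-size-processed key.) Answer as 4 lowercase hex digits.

Key decimal bytes [0, 224, 115] = 00 e0 73 is 3 bytes ≤ B = 4; zero-pad to 4 bytes: K' = 00 e0 73 00.
K' ⊕ ipad = 36 d6 45 36.
Inner input = 36 d6 45 36 ∥ c6 38 ef 88.
Inner hash: sum = 54+214+69+54+198+56+239+136 = 1020 → 03 fc.

03fc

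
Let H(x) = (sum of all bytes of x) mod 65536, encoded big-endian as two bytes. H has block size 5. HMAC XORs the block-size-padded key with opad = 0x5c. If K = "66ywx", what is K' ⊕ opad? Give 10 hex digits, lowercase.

6a6a252b24

Key "66ywx" = 36 36 79 77 78 is exactly B = 5 bytes: K' = 36 36 79 77 78.
XOR each byte with 0x5c: 36⊕5c=6a, 36⊕5c=6a, 79⊕5c=25, 77⊕5c=2b, 78⊕5c=24.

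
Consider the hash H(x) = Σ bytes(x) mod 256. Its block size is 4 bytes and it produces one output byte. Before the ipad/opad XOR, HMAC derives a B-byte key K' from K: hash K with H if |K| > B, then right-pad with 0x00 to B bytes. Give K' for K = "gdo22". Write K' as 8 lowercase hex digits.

9e000000

|K| = 5 > B = 4, so first hash the key.
H(K): sum = 103+100+111+50+50 = 414; mod 256 = 158 → 9e.
Zero-pad H(K) = 9e to 4 bytes: K' = 9e 00 00 00.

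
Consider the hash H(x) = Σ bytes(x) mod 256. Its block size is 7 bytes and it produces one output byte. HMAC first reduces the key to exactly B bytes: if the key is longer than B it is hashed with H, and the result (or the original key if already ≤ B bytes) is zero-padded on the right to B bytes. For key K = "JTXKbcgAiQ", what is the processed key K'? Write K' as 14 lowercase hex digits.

68000000000000

|K| = 10 > B = 7, so first hash the key.
H(K): sum = 74+84+88+75+98+99+103+65+105+81 = 872; mod 256 = 104 → 68.
Zero-pad H(K) = 68 to 7 bytes: K' = 68 00 00 00 00 00 00.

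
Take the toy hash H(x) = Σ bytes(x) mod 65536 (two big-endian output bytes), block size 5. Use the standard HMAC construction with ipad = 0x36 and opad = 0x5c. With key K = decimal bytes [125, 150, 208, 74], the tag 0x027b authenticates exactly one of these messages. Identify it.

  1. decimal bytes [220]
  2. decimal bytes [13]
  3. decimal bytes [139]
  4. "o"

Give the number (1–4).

Key decimal bytes [125, 150, 208, 74] = 7d 96 d0 4a is 4 bytes ≤ B = 5; zero-pad to 5 bytes: K' = 7d 96 d0 4a 00.
K' ⊕ ipad = 4b a0 e6 7c 36; K' ⊕ opad = 21 ca 8c 16 5c.
m1: inner = H(4b a0 e6 7c 36 dc) = 03 5f; tag = H(21 ca 8c 16 5c 03 5f) = 024b
m2: inner = H(4b a0 e6 7c 36 0d) = 02 90; tag = H(21 ca 8c 16 5c 02 90) = 027b ← matches
m3: inner = H(4b a0 e6 7c 36 8b) = 03 0e; tag = H(21 ca 8c 16 5c 03 0e) = 01fa
m4: inner = H(4b a0 e6 7c 36 6f) = 02 f2; tag = H(21 ca 8c 16 5c 02 f2) = 02dd

2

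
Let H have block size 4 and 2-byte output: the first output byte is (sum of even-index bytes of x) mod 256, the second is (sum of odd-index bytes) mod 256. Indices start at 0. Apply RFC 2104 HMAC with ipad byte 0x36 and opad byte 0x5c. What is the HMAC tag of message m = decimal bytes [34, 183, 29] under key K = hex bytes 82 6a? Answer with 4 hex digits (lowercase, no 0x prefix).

63db

Key hex bytes 82 6a is 2 bytes ≤ B = 4; zero-pad to 4 bytes: K' = 82 6a 00 00.
K' ⊕ ipad = b4 5c 36 36.  K' ⊕ opad = de 36 5c 5c.
Inner input = (K'⊕ipad) ∥ m = b4 5c 36 36 ∥ 22 b7 1d.
Inner hash: even-index sum = 297 mod 256 = 41; odd-index sum = 329 mod 256 = 73 → 29 49.
Outer input = (K'⊕opad) ∥ inner = de 36 5c 5c ∥ 29 49.
Outer hash (tag): even-index sum = 355 mod 256 = 99; odd-index sum = 219 mod 256 = 219 → 63 db.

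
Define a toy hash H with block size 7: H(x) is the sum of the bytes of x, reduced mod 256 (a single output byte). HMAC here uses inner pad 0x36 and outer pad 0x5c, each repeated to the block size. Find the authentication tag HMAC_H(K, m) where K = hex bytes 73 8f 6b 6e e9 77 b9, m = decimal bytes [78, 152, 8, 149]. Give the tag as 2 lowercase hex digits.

Key hex bytes 73 8f 6b 6e e9 77 b9 is exactly B = 7 bytes: K' = 73 8f 6b 6e e9 77 b9.
K' ⊕ ipad = 45 b9 5d 58 df 41 8f.  K' ⊕ opad = 2f d3 37 32 b5 2b e5.
Inner input = (K'⊕ipad) ∥ m = 45 b9 5d 58 df 41 8f ∥ 4e 98 08 95.
Inner hash: sum = 69+185+93+88+223+65+143+78+152+8+149 = 1253; mod 256 = 229 → e5.
Outer input = (K'⊕opad) ∥ inner = 2f d3 37 32 b5 2b e5 ∥ e5.
Outer hash (tag): sum = 47+211+55+50+181+43+229+229 = 1045; mod 256 = 21 → 15.

15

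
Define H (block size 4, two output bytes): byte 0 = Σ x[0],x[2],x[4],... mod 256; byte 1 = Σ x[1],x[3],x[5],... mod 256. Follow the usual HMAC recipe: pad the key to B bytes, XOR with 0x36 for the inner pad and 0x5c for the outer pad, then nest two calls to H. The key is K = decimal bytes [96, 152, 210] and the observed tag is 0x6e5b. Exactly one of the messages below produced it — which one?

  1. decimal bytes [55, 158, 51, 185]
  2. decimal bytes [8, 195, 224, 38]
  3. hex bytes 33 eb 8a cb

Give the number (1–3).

Key decimal bytes [96, 152, 210] = 60 98 d2 is 3 bytes ≤ B = 4; zero-pad to 4 bytes: K' = 60 98 d2 00.
K' ⊕ ipad = 56 ae e4 36; K' ⊕ opad = 3c c4 8e 5c.
m1: inner = H(56 ae e4 36 37 9e 33 b9) = a4 3b; tag = H(3c c4 8e 5c a4 3b) = 6e5b ← matches
m2: inner = H(56 ae e4 36 08 c3 e0 26) = 22 cd; tag = H(3c c4 8e 5c 22 cd) = eced
m3: inner = H(56 ae e4 36 33 eb 8a cb) = f7 9a; tag = H(3c c4 8e 5c f7 9a) = c1ba

1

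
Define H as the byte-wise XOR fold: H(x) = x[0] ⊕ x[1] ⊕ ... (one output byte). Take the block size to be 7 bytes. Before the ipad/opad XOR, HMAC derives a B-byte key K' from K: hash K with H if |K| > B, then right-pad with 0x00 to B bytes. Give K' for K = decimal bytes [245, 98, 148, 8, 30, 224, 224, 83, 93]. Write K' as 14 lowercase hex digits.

1b000000000000

|K| = 9 > B = 7, so first hash the key.
H(K): XOR f5⊕62⊕94⊕08⊕1e⊕e0⊕e0⊕53⊕5d = 1b.
Zero-pad H(K) = 1b to 7 bytes: K' = 1b 00 00 00 00 00 00.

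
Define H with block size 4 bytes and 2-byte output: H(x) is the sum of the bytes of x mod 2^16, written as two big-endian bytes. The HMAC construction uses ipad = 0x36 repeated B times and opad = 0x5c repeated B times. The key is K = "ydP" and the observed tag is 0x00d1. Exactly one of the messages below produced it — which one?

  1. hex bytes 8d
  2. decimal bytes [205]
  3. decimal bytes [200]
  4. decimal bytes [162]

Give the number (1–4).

Key "ydP" = 79 64 50 is 3 bytes ≤ B = 4; zero-pad to 4 bytes: K' = 79 64 50 00.
K' ⊕ ipad = 4f 52 66 36; K' ⊕ opad = 25 38 0c 5c.
m1: inner = H(4f 52 66 36 8d) = 01 ca; tag = H(25 38 0c 5c 01 ca) = 0190
m2: inner = H(4f 52 66 36 cd) = 02 0a; tag = H(25 38 0c 5c 02 0a) = 00d1 ← matches
m3: inner = H(4f 52 66 36 c8) = 02 05; tag = H(25 38 0c 5c 02 05) = 00cc
m4: inner = H(4f 52 66 36 a2) = 01 df; tag = H(25 38 0c 5c 01 df) = 01a5

2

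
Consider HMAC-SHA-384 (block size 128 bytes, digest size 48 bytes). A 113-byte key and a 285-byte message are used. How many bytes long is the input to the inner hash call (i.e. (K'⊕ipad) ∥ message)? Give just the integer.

413

Key is 113 ≤ 128 bytes, zero-padded: |K'| = 128.
Inner input = (K'⊕ipad) ∥ m → 128 + 285 = 413 bytes.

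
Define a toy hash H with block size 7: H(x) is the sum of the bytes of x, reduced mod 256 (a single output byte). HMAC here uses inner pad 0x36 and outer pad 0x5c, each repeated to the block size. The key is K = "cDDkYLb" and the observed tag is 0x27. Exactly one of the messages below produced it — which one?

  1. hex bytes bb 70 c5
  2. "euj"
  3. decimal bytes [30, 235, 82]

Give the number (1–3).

3

Key "cDDkYLb" = 63 44 44 6b 59 4c 62 is exactly B = 7 bytes: K' = 63 44 44 6b 59 4c 62.
K' ⊕ ipad = 55 72 72 5d 6f 7a 54; K' ⊕ opad = 3f 18 18 37 05 10 3e.
m1: inner = H(55 72 72 5d 6f 7a 54 bb 70 c5) = c3; tag = H(3f 18 18 37 05 10 3e c3) = bc
m2: inner = H(55 72 72 5d 6f 7a 54 65 75 6a) = 17; tag = H(3f 18 18 37 05 10 3e 17) = 10
m3: inner = H(55 72 72 5d 6f 7a 54 1e eb 52) = 2e; tag = H(3f 18 18 37 05 10 3e 2e) = 27 ← matches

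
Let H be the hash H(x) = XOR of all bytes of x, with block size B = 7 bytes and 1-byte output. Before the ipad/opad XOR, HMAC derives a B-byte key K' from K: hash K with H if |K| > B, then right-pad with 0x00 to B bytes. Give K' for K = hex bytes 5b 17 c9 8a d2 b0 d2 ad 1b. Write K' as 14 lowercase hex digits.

09000000000000

|K| = 9 > B = 7, so first hash the key.
H(K): XOR 5b⊕17⊕c9⊕8a⊕d2⊕b0⊕d2⊕ad⊕1b = 09.
Zero-pad H(K) = 09 to 7 bytes: K' = 09 00 00 00 00 00 00.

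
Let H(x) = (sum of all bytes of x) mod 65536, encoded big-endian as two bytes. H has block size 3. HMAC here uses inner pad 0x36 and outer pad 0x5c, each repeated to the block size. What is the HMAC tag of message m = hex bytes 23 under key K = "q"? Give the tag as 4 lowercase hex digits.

01bb

Key "q" = 71 is 1 byte ≤ B = 3; zero-pad to 3 bytes: K' = 71 00 00.
K' ⊕ ipad = 47 36 36.  K' ⊕ opad = 2d 5c 5c.
Inner input = (K'⊕ipad) ∥ m = 47 36 36 ∥ 23.
Inner hash: sum = 71+54+54+35 = 214 → 00 d6.
Outer input = (K'⊕opad) ∥ inner = 2d 5c 5c ∥ 00 d6.
Outer hash (tag): sum = 45+92+92+0+214 = 443 → 01 bb.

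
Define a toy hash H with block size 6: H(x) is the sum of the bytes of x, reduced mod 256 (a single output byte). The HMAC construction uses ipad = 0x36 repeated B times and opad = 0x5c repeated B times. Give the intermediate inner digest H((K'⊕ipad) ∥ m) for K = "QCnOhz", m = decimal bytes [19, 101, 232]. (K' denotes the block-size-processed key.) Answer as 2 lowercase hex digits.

b7

Key "QCnOhz" = 51 43 6e 4f 68 7a is exactly B = 6 bytes: K' = 51 43 6e 4f 68 7a.
K' ⊕ ipad = 67 75 58 79 5e 4c.
Inner input = 67 75 58 79 5e 4c ∥ 13 65 e8.
Inner hash: sum = 103+117+88+121+94+76+19+101+232 = 951; mod 256 = 183 → b7.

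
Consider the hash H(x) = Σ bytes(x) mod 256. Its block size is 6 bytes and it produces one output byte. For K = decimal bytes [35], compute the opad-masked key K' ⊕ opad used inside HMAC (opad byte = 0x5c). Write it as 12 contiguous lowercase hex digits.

Key decimal bytes [35] = 23 is 1 byte ≤ B = 6; zero-pad to 6 bytes: K' = 23 00 00 00 00 00.
XOR each byte with 0x5c: 23⊕5c=7f, 00⊕5c=5c, 00⊕5c=5c, 00⊕5c=5c, 00⊕5c=5c, 00⊕5c=5c.

7f5c5c5c5c5c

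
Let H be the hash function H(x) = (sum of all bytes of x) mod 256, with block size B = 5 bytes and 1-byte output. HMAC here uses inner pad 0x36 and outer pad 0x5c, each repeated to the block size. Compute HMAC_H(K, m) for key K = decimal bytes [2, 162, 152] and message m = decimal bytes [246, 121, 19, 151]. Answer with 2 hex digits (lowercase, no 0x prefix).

d3

Key decimal bytes [2, 162, 152] = 02 a2 98 is 3 bytes ≤ B = 5; zero-pad to 5 bytes: K' = 02 a2 98 00 00.
K' ⊕ ipad = 34 94 ae 36 36.  K' ⊕ opad = 5e fe c4 5c 5c.
Inner input = (K'⊕ipad) ∥ m = 34 94 ae 36 36 ∥ f6 79 13 97.
Inner hash: sum = 52+148+174+54+54+246+121+19+151 = 1019; mod 256 = 251 → fb.
Outer input = (K'⊕opad) ∥ inner = 5e fe c4 5c 5c ∥ fb.
Outer hash (tag): sum = 94+254+196+92+92+251 = 979; mod 256 = 211 → d3.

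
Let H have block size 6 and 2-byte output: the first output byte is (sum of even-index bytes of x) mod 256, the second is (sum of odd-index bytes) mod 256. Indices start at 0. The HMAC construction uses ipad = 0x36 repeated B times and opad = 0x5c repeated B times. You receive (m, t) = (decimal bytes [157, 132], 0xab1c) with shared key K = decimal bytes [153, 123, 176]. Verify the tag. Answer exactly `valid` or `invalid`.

invalid

Key decimal bytes [153, 123, 176] = 99 7b b0 is 3 bytes ≤ B = 6; zero-pad to 6 bytes: K' = 99 7b b0 00 00 00.
K' ⊕ ipad = af 4d 86 36 36 36; K' ⊕ opad = c5 27 ec 5c 5c 5c.
Inner hash: even-index sum = 520 mod 256 = 8; odd-index sum = 317 mod 256 = 61 → 08 3d.
Outer hash (recomputed tag): even-index sum = 533 mod 256 = 21; odd-index sum = 284 mod 256 = 28 → 15 1c.
Recomputed tag = 151c; claimed = ab1c → mismatch.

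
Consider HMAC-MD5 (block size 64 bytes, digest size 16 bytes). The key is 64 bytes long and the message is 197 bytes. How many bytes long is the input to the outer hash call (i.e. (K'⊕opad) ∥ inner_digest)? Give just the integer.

Key is 64 ≤ 64 bytes, zero-padded: |K'| = 64.
Outer input = (K'⊕opad) ∥ H(inner) → 64 + 16 = 80 bytes.

80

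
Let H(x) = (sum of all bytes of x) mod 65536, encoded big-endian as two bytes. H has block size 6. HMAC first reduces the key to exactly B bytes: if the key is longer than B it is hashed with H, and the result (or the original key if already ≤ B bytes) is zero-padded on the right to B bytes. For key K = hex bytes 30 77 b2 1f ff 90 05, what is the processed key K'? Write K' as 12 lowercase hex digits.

|K| = 7 > B = 6, so first hash the key.
H(K): sum = 48+119+178+31+255+144+5 = 780 → 03 0c.
Zero-pad H(K) = 03 0c to 6 bytes: K' = 03 0c 00 00 00 00.

030c00000000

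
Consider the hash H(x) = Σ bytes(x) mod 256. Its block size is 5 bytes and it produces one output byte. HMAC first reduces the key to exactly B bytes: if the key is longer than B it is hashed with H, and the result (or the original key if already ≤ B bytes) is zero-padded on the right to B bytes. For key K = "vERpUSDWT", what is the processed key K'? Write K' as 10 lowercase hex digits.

|K| = 9 > B = 5, so first hash the key.
H(K): sum = 118+69+82+112+85+83+68+87+84 = 788; mod 256 = 20 → 14.
Zero-pad H(K) = 14 to 5 bytes: K' = 14 00 00 00 00.

1400000000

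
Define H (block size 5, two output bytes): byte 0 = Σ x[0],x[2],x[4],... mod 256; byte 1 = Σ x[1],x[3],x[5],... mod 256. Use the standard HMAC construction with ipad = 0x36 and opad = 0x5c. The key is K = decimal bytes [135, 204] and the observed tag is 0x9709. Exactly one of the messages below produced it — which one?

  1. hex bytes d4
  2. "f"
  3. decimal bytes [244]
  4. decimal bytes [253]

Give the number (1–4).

1

Key decimal bytes [135, 204] = 87 cc is 2 bytes ≤ B = 5; zero-pad to 5 bytes: K' = 87 cc 00 00 00.
K' ⊕ ipad = b1 fa 36 36 36; K' ⊕ opad = db 90 5c 5c 5c.
m1: inner = H(b1 fa 36 36 36 d4) = 1d 04; tag = H(db 90 5c 5c 5c 1d 04) = 9709 ← matches
m2: inner = H(b1 fa 36 36 36 66) = 1d 96; tag = H(db 90 5c 5c 5c 1d 96) = 2909
m3: inner = H(b1 fa 36 36 36 f4) = 1d 24; tag = H(db 90 5c 5c 5c 1d 24) = b709
m4: inner = H(b1 fa 36 36 36 fd) = 1d 2d; tag = H(db 90 5c 5c 5c 1d 2d) = c009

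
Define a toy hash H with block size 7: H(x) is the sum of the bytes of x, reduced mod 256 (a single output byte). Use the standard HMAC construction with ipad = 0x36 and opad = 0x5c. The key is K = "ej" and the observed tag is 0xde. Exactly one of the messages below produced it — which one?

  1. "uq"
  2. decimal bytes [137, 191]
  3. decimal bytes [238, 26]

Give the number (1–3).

1

Key "ej" = 65 6a is 2 bytes ≤ B = 7; zero-pad to 7 bytes: K' = 65 6a 00 00 00 00 00.
K' ⊕ ipad = 53 5c 36 36 36 36 36; K' ⊕ opad = 39 36 5c 5c 5c 5c 5c.
m1: inner = H(53 5c 36 36 36 36 36 75 71) = a3; tag = H(39 36 5c 5c 5c 5c 5c a3) = de ← matches
m2: inner = H(53 5c 36 36 36 36 36 89 bf) = 05; tag = H(39 36 5c 5c 5c 5c 5c 05) = 40
m3: inner = H(53 5c 36 36 36 36 36 ee 1a) = c5; tag = H(39 36 5c 5c 5c 5c 5c c5) = 00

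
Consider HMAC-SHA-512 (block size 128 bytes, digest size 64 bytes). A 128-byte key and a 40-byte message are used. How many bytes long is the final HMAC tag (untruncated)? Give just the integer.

64

The tag is one SHA-512 digest: 64 bytes.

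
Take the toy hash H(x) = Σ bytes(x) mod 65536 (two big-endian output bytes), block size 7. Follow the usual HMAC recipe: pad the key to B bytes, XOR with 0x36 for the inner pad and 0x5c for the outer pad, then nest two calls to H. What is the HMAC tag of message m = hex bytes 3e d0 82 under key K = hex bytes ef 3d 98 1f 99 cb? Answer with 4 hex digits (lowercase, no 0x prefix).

0405

Key hex bytes ef 3d 98 1f 99 cb is 6 bytes ≤ B = 7; zero-pad to 7 bytes: K' = ef 3d 98 1f 99 cb 00.
K' ⊕ ipad = d9 0b ae 29 af fd 36.  K' ⊕ opad = b3 61 c4 43 c5 97 5c.
Inner input = (K'⊕ipad) ∥ m = d9 0b ae 29 af fd 36 ∥ 3e d0 82.
Inner hash: sum = 217+11+174+41+175+253+54+62+208+130 = 1325 → 05 2d.
Outer input = (K'⊕opad) ∥ inner = b3 61 c4 43 c5 97 5c ∥ 05 2d.
Outer hash (tag): sum = 179+97+196+67+197+151+92+5+45 = 1029 → 04 05.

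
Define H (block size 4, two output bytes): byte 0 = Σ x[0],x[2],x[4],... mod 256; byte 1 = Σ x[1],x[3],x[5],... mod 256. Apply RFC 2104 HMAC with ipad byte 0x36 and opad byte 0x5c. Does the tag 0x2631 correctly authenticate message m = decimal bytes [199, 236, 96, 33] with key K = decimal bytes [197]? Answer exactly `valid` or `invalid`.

Key decimal bytes [197] = c5 is 1 byte ≤ B = 4; zero-pad to 4 bytes: K' = c5 00 00 00.
K' ⊕ ipad = f3 36 36 36; K' ⊕ opad = 99 5c 5c 5c.
Inner hash: even-index sum = 592 mod 256 = 80; odd-index sum = 377 mod 256 = 121 → 50 79.
Outer hash (recomputed tag): even-index sum = 325 mod 256 = 69; odd-index sum = 305 mod 256 = 49 → 45 31.
Recomputed tag = 4531; claimed = 2631 → mismatch.

invalid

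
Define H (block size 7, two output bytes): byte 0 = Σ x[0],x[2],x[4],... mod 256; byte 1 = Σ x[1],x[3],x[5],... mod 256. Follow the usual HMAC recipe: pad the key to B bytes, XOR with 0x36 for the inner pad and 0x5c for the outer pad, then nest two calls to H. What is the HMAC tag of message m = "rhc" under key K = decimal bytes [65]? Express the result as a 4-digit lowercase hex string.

Key decimal bytes [65] = 41 is 1 byte ≤ B = 7; zero-pad to 7 bytes: K' = 41 00 00 00 00 00 00.
K' ⊕ ipad = 77 36 36 36 36 36 36.  K' ⊕ opad = 1d 5c 5c 5c 5c 5c 5c.
Inner input = (K'⊕ipad) ∥ m = 77 36 36 36 36 36 36 ∥ 72 68 63.
Inner hash: even-index sum = 385 mod 256 = 129; odd-index sum = 375 mod 256 = 119 → 81 77.
Outer input = (K'⊕opad) ∥ inner = 1d 5c 5c 5c 5c 5c 5c ∥ 81 77.
Outer hash (tag): even-index sum = 424 mod 256 = 168; odd-index sum = 405 mod 256 = 149 → a8 95.

a895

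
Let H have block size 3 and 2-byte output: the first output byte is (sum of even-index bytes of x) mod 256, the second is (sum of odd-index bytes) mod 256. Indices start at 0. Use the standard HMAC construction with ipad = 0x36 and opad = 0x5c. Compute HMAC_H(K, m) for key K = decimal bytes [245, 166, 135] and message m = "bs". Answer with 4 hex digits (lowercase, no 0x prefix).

76e1

Key decimal bytes [245, 166, 135] = f5 a6 87 is exactly B = 3 bytes: K' = f5 a6 87.
K' ⊕ ipad = c3 90 b1.  K' ⊕ opad = a9 fa db.
Inner input = (K'⊕ipad) ∥ m = c3 90 b1 ∥ 62 73.
Inner hash: even-index sum = 487 mod 256 = 231; odd-index sum = 242 mod 256 = 242 → e7 f2.
Outer input = (K'⊕opad) ∥ inner = a9 fa db ∥ e7 f2.
Outer hash (tag): even-index sum = 630 mod 256 = 118; odd-index sum = 481 mod 256 = 225 → 76 e1.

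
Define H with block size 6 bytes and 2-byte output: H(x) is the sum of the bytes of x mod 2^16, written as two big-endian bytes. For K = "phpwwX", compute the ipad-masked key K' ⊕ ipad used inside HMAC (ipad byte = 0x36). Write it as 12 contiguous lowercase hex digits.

Key "phpwwX" = 70 68 70 77 77 58 is exactly B = 6 bytes: K' = 70 68 70 77 77 58.
XOR each byte with 0x36: 70⊕36=46, 68⊕36=5e, 70⊕36=46, 77⊕36=41, 77⊕36=41, 58⊕36=6e.

465e4641416e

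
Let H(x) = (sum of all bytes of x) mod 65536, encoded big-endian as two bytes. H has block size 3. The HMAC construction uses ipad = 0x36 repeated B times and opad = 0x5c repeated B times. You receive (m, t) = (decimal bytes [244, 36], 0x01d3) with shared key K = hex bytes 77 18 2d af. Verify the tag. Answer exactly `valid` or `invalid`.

valid

Key hex bytes 77 18 2d af is 4 bytes > B = 3, so hash it first: H(key) = 01 6b, then zero-pad to 3 bytes: K' = 01 6b 00.
K' ⊕ ipad = 37 5d 36; K' ⊕ opad = 5d 37 5c.
Inner hash: sum = 55+93+54+244+36 = 482 → 01 e2.
Outer hash (recomputed tag): sum = 93+55+92+1+226 = 467 → 01 d3.
Recomputed tag = 01d3; claimed = 01d3 → match.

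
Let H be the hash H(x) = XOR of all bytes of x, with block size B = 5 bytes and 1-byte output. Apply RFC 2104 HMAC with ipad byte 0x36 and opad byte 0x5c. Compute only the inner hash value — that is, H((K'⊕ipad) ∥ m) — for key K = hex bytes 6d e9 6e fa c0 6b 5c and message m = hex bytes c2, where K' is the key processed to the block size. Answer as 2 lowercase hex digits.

13

Key hex bytes 6d e9 6e fa c0 6b 5c is 7 bytes > B = 5, so hash it first: H(key) = e7, then zero-pad to 5 bytes: K' = e7 00 00 00 00.
K' ⊕ ipad = d1 36 36 36 36.
Inner input = d1 36 36 36 36 ∥ c2.
Inner hash: XOR d1⊕36⊕36⊕36⊕36⊕c2 = 13.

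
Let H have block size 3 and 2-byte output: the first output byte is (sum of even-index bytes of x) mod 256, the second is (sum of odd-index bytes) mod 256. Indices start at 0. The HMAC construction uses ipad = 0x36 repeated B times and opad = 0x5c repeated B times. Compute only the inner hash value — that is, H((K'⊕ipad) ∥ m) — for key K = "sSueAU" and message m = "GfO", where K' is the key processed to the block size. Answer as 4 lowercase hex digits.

Key "sSueAU" = 73 53 75 65 41 55 is 6 bytes > B = 3, so hash it first: H(key) = 29 0d, then zero-pad to 3 bytes: K' = 29 0d 00.
K' ⊕ ipad = 1f 3b 36.
Inner input = 1f 3b 36 ∥ 47 66 4f.
Inner hash: even-index sum = 187 mod 256 = 187; odd-index sum = 209 mod 256 = 209 → bb d1.

bbd1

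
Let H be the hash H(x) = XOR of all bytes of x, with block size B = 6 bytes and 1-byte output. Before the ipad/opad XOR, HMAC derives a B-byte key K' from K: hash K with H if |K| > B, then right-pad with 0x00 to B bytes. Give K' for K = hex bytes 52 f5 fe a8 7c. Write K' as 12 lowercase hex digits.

Key hex bytes 52 f5 fe a8 7c is 5 bytes ≤ B = 6; zero-pad to 6 bytes: K' = 52 f5 fe a8 7c 00.

52f5fea87c00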